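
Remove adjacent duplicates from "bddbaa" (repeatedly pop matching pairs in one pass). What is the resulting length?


Input: bddbaa
Stack-based adjacent duplicate removal:
  Read 'b': push. Stack: b
  Read 'd': push. Stack: bd
  Read 'd': matches stack top 'd' => pop. Stack: b
  Read 'b': matches stack top 'b' => pop. Stack: (empty)
  Read 'a': push. Stack: a
  Read 'a': matches stack top 'a' => pop. Stack: (empty)
Final stack: "" (length 0)

0


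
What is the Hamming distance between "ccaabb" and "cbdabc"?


Comparing "ccaabb" and "cbdabc" position by position:
  Position 0: 'c' vs 'c' => same
  Position 1: 'c' vs 'b' => differ
  Position 2: 'a' vs 'd' => differ
  Position 3: 'a' vs 'a' => same
  Position 4: 'b' vs 'b' => same
  Position 5: 'b' vs 'c' => differ
Total differences (Hamming distance): 3

3


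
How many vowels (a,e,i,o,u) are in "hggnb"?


Input: hggnb
Checking each character:
  'h' at position 0: consonant
  'g' at position 1: consonant
  'g' at position 2: consonant
  'n' at position 3: consonant
  'b' at position 4: consonant
Total vowels: 0

0


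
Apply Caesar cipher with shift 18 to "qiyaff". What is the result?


Caesar cipher: shift "qiyaff" by 18
  'q' (pos 16) + 18 = pos 8 = 'i'
  'i' (pos 8) + 18 = pos 0 = 'a'
  'y' (pos 24) + 18 = pos 16 = 'q'
  'a' (pos 0) + 18 = pos 18 = 's'
  'f' (pos 5) + 18 = pos 23 = 'x'
  'f' (pos 5) + 18 = pos 23 = 'x'
Result: iaqsxx

iaqsxx


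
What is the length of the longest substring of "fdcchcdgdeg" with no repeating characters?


Input: "fdcchcdgdeg"
Sliding window (track last position of each char):
  Position 0 ('f'): window [0,0] length 1 -- new best
  Position 1 ('d'): window [0,1] length 2 -- new best
  Position 2 ('c'): window [0,2] length 3 -- new best
  Position 3 ('c'): repeat (last at 2), move window start to 3
  Position 3 ('c'): window [3,3] length 1
  Position 4 ('h'): window [3,4] length 2
  Position 5 ('c'): repeat (last at 3), move window start to 4
  Position 5 ('c'): window [4,5] length 2
  Position 6 ('d'): window [4,6] length 3
  Position 7 ('g'): window [4,7] length 4 -- new best
  Position 8 ('d'): repeat (last at 6), move window start to 7
  Position 8 ('d'): window [7,8] length 2
  Position 9 ('e'): window [7,9] length 3
  Position 10 ('g'): repeat (last at 7), move window start to 8
  Position 10 ('g'): window [8,10] length 3
Longest substring with no repeats: "hcdg" with length 4

4


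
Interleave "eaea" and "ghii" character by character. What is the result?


Interleaving "eaea" and "ghii":
  Position 0: 'e' from first, 'g' from second => "eg"
  Position 1: 'a' from first, 'h' from second => "ah"
  Position 2: 'e' from first, 'i' from second => "ei"
  Position 3: 'a' from first, 'i' from second => "ai"
Result: egaheiai

egaheiai


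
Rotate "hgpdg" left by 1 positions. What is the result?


Input: "hgpdg", rotate left by 1
First 1 characters: "h"
Remaining characters: "gpdg"
Concatenate remaining + first: "gpdg" + "h" = "gpdgh"

gpdgh


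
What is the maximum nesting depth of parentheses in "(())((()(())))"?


Input: "(())((()(())))"
Tracking depth:
  Position 0 '(': depth becomes 1
  Position 1 '(': depth becomes 2
  Position 2 ')': depth becomes 1
  Position 3 ')': depth becomes 0
  Position 4 '(': depth becomes 1
  Position 5 '(': depth becomes 2
  Position 6 '(': depth becomes 3
  Position 7 ')': depth becomes 2
  Position 8 '(': depth becomes 3
  Position 9 '(': depth becomes 4
  Position 10 ')': depth becomes 3
  Position 11 ')': depth becomes 2
  Position 12 ')': depth becomes 1
  Position 13 ')': depth becomes 0
Maximum depth reached: 4

4


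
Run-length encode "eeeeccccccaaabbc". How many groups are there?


Input: eeeeccccccaaabbc
Scanning for consecutive runs:
  Group 1: 'e' x 4 (positions 0-3)
  Group 2: 'c' x 6 (positions 4-9)
  Group 3: 'a' x 3 (positions 10-12)
  Group 4: 'b' x 2 (positions 13-14)
  Group 5: 'c' x 1 (positions 15-15)
Total groups: 5

5


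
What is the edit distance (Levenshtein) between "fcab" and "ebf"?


Computing edit distance: "fcab" -> "ebf"
DP table:
           e    b    f
      0    1    2    3
  f   1    1    2    2
  c   2    2    2    3
  a   3    3    3    3
  b   4    4    3    4
Edit distance = dp[4][3] = 4

4


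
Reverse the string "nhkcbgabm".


Input: nhkcbgabm
Reading characters right to left:
  Position 8: 'm'
  Position 7: 'b'
  Position 6: 'a'
  Position 5: 'g'
  Position 4: 'b'
  Position 3: 'c'
  Position 2: 'k'
  Position 1: 'h'
  Position 0: 'n'
Reversed: mbagbckhn

mbagbckhn


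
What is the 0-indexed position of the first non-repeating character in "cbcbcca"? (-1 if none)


Input: cbcbcca
Character frequencies:
  'a': 1
  'b': 2
  'c': 4
Scanning left to right for freq == 1:
  Position 0 ('c'): freq=4, skip
  Position 1 ('b'): freq=2, skip
  Position 2 ('c'): freq=4, skip
  Position 3 ('b'): freq=2, skip
  Position 4 ('c'): freq=4, skip
  Position 5 ('c'): freq=4, skip
  Position 6 ('a'): unique! => answer = 6

6


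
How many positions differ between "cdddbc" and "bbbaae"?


Comparing "cdddbc" and "bbbaae" position by position:
  Position 0: 'c' vs 'b' => DIFFER
  Position 1: 'd' vs 'b' => DIFFER
  Position 2: 'd' vs 'b' => DIFFER
  Position 3: 'd' vs 'a' => DIFFER
  Position 4: 'b' vs 'a' => DIFFER
  Position 5: 'c' vs 'e' => DIFFER
Positions that differ: 6

6


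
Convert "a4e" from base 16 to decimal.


Input: "a4e" in base 16
Positional expansion:
  Digit 'a' (value 10) x 16^2 = 2560
  Digit '4' (value 4) x 16^1 = 64
  Digit 'e' (value 14) x 16^0 = 14
Sum = 2638

2638


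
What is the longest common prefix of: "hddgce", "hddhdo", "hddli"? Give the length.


Words: hddgce, hddhdo, hddli
  Position 0: all 'h' => match
  Position 1: all 'd' => match
  Position 2: all 'd' => match
  Position 3: ('g', 'h', 'l') => mismatch, stop
LCP = "hdd" (length 3)

3


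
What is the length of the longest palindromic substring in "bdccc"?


Input: "bdccc"
Checking substrings for palindromes:
  [2:5] "ccc" (len 3) => palindrome
  [2:4] "cc" (len 2) => palindrome
  [3:5] "cc" (len 2) => palindrome
Longest palindromic substring: "ccc" with length 3

3


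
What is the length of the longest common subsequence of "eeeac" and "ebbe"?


LCS of "eeeac" and "ebbe"
DP table:
           e    b    b    e
      0    0    0    0    0
  e   0    1    1    1    1
  e   0    1    1    1    2
  e   0    1    1    1    2
  a   0    1    1    1    2
  c   0    1    1    1    2
LCS length = dp[5][4] = 2

2


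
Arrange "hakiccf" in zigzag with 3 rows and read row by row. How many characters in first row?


Zigzag "hakiccf" into 3 rows:
Placing characters:
  'h' => row 0
  'a' => row 1
  'k' => row 2
  'i' => row 1
  'c' => row 0
  'c' => row 1
  'f' => row 2
Rows:
  Row 0: "hc"
  Row 1: "aic"
  Row 2: "kf"
First row length: 2

2


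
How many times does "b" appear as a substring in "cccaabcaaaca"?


Searching for "b" in "cccaabcaaaca"
Scanning each position:
  Position 0: "c" => no
  Position 1: "c" => no
  Position 2: "c" => no
  Position 3: "a" => no
  Position 4: "a" => no
  Position 5: "b" => MATCH
  Position 6: "c" => no
  Position 7: "a" => no
  Position 8: "a" => no
  Position 9: "a" => no
  Position 10: "c" => no
  Position 11: "a" => no
Total occurrences: 1

1


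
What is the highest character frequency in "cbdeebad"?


Input: cbdeebad
Character counts:
  'a': 1
  'b': 2
  'c': 1
  'd': 2
  'e': 2
Maximum frequency: 2

2


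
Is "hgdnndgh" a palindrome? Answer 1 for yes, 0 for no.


Input: hgdnndgh
Reversed: hgdnndgh
  Compare pos 0 ('h') with pos 7 ('h'): match
  Compare pos 1 ('g') with pos 6 ('g'): match
  Compare pos 2 ('d') with pos 5 ('d'): match
  Compare pos 3 ('n') with pos 4 ('n'): match
Result: palindrome

1


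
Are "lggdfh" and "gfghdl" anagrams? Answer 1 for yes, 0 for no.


Strings: "lggdfh", "gfghdl"
Sorted first:  dfgghl
Sorted second: dfgghl
Sorted forms match => anagrams

1


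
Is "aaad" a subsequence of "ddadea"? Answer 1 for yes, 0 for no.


Check if "aaad" is a subsequence of "ddadea"
Greedy scan:
  Position 0 ('d'): no match needed
  Position 1 ('d'): no match needed
  Position 2 ('a'): matches sub[0] = 'a'
  Position 3 ('d'): no match needed
  Position 4 ('e'): no match needed
  Position 5 ('a'): matches sub[1] = 'a'
Only matched 2/4 characters => not a subsequence

0


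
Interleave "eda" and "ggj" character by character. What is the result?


Interleaving "eda" and "ggj":
  Position 0: 'e' from first, 'g' from second => "eg"
  Position 1: 'd' from first, 'g' from second => "dg"
  Position 2: 'a' from first, 'j' from second => "aj"
Result: egdgaj

egdgaj


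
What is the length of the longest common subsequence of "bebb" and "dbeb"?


LCS of "bebb" and "dbeb"
DP table:
           d    b    e    b
      0    0    0    0    0
  b   0    0    1    1    1
  e   0    0    1    2    2
  b   0    0    1    2    3
  b   0    0    1    2    3
LCS length = dp[4][4] = 3

3


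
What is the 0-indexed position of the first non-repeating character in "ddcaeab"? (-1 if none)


Input: ddcaeab
Character frequencies:
  'a': 2
  'b': 1
  'c': 1
  'd': 2
  'e': 1
Scanning left to right for freq == 1:
  Position 0 ('d'): freq=2, skip
  Position 1 ('d'): freq=2, skip
  Position 2 ('c'): unique! => answer = 2

2


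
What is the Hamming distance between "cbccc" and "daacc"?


Comparing "cbccc" and "daacc" position by position:
  Position 0: 'c' vs 'd' => differ
  Position 1: 'b' vs 'a' => differ
  Position 2: 'c' vs 'a' => differ
  Position 3: 'c' vs 'c' => same
  Position 4: 'c' vs 'c' => same
Total differences (Hamming distance): 3

3


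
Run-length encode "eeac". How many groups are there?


Input: eeac
Scanning for consecutive runs:
  Group 1: 'e' x 2 (positions 0-1)
  Group 2: 'a' x 1 (positions 2-2)
  Group 3: 'c' x 1 (positions 3-3)
Total groups: 3

3


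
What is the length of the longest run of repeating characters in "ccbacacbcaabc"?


Input: "ccbacacbcaabc"
Scanning for longest run:
  Position 1 ('c'): continues run of 'c', length=2
  Position 2 ('b'): new char, reset run to 1
  Position 3 ('a'): new char, reset run to 1
  Position 4 ('c'): new char, reset run to 1
  Position 5 ('a'): new char, reset run to 1
  Position 6 ('c'): new char, reset run to 1
  Position 7 ('b'): new char, reset run to 1
  Position 8 ('c'): new char, reset run to 1
  Position 9 ('a'): new char, reset run to 1
  Position 10 ('a'): continues run of 'a', length=2
  Position 11 ('b'): new char, reset run to 1
  Position 12 ('c'): new char, reset run to 1
Longest run: 'c' with length 2

2


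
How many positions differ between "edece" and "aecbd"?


Comparing "edece" and "aecbd" position by position:
  Position 0: 'e' vs 'a' => DIFFER
  Position 1: 'd' vs 'e' => DIFFER
  Position 2: 'e' vs 'c' => DIFFER
  Position 3: 'c' vs 'b' => DIFFER
  Position 4: 'e' vs 'd' => DIFFER
Positions that differ: 5

5


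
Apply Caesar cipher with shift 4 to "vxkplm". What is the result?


Caesar cipher: shift "vxkplm" by 4
  'v' (pos 21) + 4 = pos 25 = 'z'
  'x' (pos 23) + 4 = pos 1 = 'b'
  'k' (pos 10) + 4 = pos 14 = 'o'
  'p' (pos 15) + 4 = pos 19 = 't'
  'l' (pos 11) + 4 = pos 15 = 'p'
  'm' (pos 12) + 4 = pos 16 = 'q'
Result: zbotpq

zbotpq


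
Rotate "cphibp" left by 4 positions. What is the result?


Input: "cphibp", rotate left by 4
First 4 characters: "cphi"
Remaining characters: "bp"
Concatenate remaining + first: "bp" + "cphi" = "bpcphi"

bpcphi


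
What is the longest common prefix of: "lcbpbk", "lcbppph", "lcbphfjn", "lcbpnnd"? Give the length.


Words: lcbpbk, lcbppph, lcbphfjn, lcbpnnd
  Position 0: all 'l' => match
  Position 1: all 'c' => match
  Position 2: all 'b' => match
  Position 3: all 'p' => match
  Position 4: ('b', 'p', 'h', 'n') => mismatch, stop
LCP = "lcbp" (length 4)

4


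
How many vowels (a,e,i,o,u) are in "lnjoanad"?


Input: lnjoanad
Checking each character:
  'l' at position 0: consonant
  'n' at position 1: consonant
  'j' at position 2: consonant
  'o' at position 3: vowel (running total: 1)
  'a' at position 4: vowel (running total: 2)
  'n' at position 5: consonant
  'a' at position 6: vowel (running total: 3)
  'd' at position 7: consonant
Total vowels: 3

3


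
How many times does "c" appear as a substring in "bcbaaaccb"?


Searching for "c" in "bcbaaaccb"
Scanning each position:
  Position 0: "b" => no
  Position 1: "c" => MATCH
  Position 2: "b" => no
  Position 3: "a" => no
  Position 4: "a" => no
  Position 5: "a" => no
  Position 6: "c" => MATCH
  Position 7: "c" => MATCH
  Position 8: "b" => no
Total occurrences: 3

3


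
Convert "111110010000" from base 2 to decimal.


Input: "111110010000" in base 2
Positional expansion:
  Digit '1' (value 1) x 2^11 = 2048
  Digit '1' (value 1) x 2^10 = 1024
  Digit '1' (value 1) x 2^9 = 512
  Digit '1' (value 1) x 2^8 = 256
  Digit '1' (value 1) x 2^7 = 128
  Digit '0' (value 0) x 2^6 = 0
  Digit '0' (value 0) x 2^5 = 0
  Digit '1' (value 1) x 2^4 = 16
  Digit '0' (value 0) x 2^3 = 0
  Digit '0' (value 0) x 2^2 = 0
  Digit '0' (value 0) x 2^1 = 0
  Digit '0' (value 0) x 2^0 = 0
Sum = 3984

3984


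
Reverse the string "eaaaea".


Input: eaaaea
Reading characters right to left:
  Position 5: 'a'
  Position 4: 'e'
  Position 3: 'a'
  Position 2: 'a'
  Position 1: 'a'
  Position 0: 'e'
Reversed: aeaaae

aeaaae


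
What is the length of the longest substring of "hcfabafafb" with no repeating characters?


Input: "hcfabafafb"
Sliding window (track last position of each char):
  Position 0 ('h'): window [0,0] length 1 -- new best
  Position 1 ('c'): window [0,1] length 2 -- new best
  Position 2 ('f'): window [0,2] length 3 -- new best
  Position 3 ('a'): window [0,3] length 4 -- new best
  Position 4 ('b'): window [0,4] length 5 -- new best
  Position 5 ('a'): repeat (last at 3), move window start to 4
  Position 5 ('a'): window [4,5] length 2
  Position 6 ('f'): window [4,6] length 3
  Position 7 ('a'): repeat (last at 5), move window start to 6
  Position 7 ('a'): window [6,7] length 2
  Position 8 ('f'): repeat (last at 6), move window start to 7
  Position 8 ('f'): window [7,8] length 2
  Position 9 ('b'): window [7,9] length 3
Longest substring with no repeats: "hcfab" with length 5

5


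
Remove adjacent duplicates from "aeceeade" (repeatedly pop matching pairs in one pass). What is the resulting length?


Input: aeceeade
Stack-based adjacent duplicate removal:
  Read 'a': push. Stack: a
  Read 'e': push. Stack: ae
  Read 'c': push. Stack: aec
  Read 'e': push. Stack: aece
  Read 'e': matches stack top 'e' => pop. Stack: aec
  Read 'a': push. Stack: aeca
  Read 'd': push. Stack: aecad
  Read 'e': push. Stack: aecade
Final stack: "aecade" (length 6)

6


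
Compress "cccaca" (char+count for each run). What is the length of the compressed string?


Input: cccaca
Runs:
  'c' x 3 => "c3"
  'a' x 1 => "a1"
  'c' x 1 => "c1"
  'a' x 1 => "a1"
Compressed: "c3a1c1a1"
Compressed length: 8

8


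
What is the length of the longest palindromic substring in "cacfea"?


Input: "cacfea"
Checking substrings for palindromes:
  [0:3] "cac" (len 3) => palindrome
Longest palindromic substring: "cac" with length 3

3


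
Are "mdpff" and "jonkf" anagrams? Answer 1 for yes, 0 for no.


Strings: "mdpff", "jonkf"
Sorted first:  dffmp
Sorted second: fjkno
Differ at position 0: 'd' vs 'f' => not anagrams

0


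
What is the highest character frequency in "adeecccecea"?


Input: adeecccecea
Character counts:
  'a': 2
  'c': 4
  'd': 1
  'e': 4
Maximum frequency: 4

4


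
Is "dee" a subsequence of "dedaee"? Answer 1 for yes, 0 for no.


Check if "dee" is a subsequence of "dedaee"
Greedy scan:
  Position 0 ('d'): matches sub[0] = 'd'
  Position 1 ('e'): matches sub[1] = 'e'
  Position 2 ('d'): no match needed
  Position 3 ('a'): no match needed
  Position 4 ('e'): matches sub[2] = 'e'
  Position 5 ('e'): no match needed
All 3 characters matched => is a subsequence

1


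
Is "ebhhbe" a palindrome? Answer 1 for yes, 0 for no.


Input: ebhhbe
Reversed: ebhhbe
  Compare pos 0 ('e') with pos 5 ('e'): match
  Compare pos 1 ('b') with pos 4 ('b'): match
  Compare pos 2 ('h') with pos 3 ('h'): match
Result: palindrome

1


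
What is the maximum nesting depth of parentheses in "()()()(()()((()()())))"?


Input: "()()()(()()((()()())))"
Tracking depth:
  Position 0 '(': depth becomes 1
  Position 1 ')': depth becomes 0
  Position 2 '(': depth becomes 1
  Position 3 ')': depth becomes 0
  Position 4 '(': depth becomes 1
  Position 5 ')': depth becomes 0
  Position 6 '(': depth becomes 1
  Position 7 '(': depth becomes 2
  Position 8 ')': depth becomes 1
  Position 9 '(': depth becomes 2
  Position 10 ')': depth becomes 1
  Position 11 '(': depth becomes 2
  Position 12 '(': depth becomes 3
  Position 13 '(': depth becomes 4
  Position 14 ')': depth becomes 3
  Position 15 '(': depth becomes 4
  Position 16 ')': depth becomes 3
  Position 17 '(': depth becomes 4
  Position 18 ')': depth becomes 3
  Position 19 ')': depth becomes 2
  Position 20 ')': depth becomes 1
  Position 21 ')': depth becomes 0
Maximum depth reached: 4

4


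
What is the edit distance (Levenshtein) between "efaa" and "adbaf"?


Computing edit distance: "efaa" -> "adbaf"
DP table:
           a    d    b    a    f
      0    1    2    3    4    5
  e   1    1    2    3    4    5
  f   2    2    2    3    4    4
  a   3    2    3    3    3    4
  a   4    3    3    4    3    4
Edit distance = dp[4][5] = 4

4


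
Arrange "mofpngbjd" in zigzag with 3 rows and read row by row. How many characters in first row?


Zigzag "mofpngbjd" into 3 rows:
Placing characters:
  'm' => row 0
  'o' => row 1
  'f' => row 2
  'p' => row 1
  'n' => row 0
  'g' => row 1
  'b' => row 2
  'j' => row 1
  'd' => row 0
Rows:
  Row 0: "mnd"
  Row 1: "opgj"
  Row 2: "fb"
First row length: 3

3


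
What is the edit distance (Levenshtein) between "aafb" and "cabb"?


Computing edit distance: "aafb" -> "cabb"
DP table:
           c    a    b    b
      0    1    2    3    4
  a   1    1    1    2    3
  a   2    2    1    2    3
  f   3    3    2    2    3
  b   4    4    3    2    2
Edit distance = dp[4][4] = 2

2


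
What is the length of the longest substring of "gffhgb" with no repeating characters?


Input: "gffhgb"
Sliding window (track last position of each char):
  Position 0 ('g'): window [0,0] length 1 -- new best
  Position 1 ('f'): window [0,1] length 2 -- new best
  Position 2 ('f'): repeat (last at 1), move window start to 2
  Position 2 ('f'): window [2,2] length 1
  Position 3 ('h'): window [2,3] length 2
  Position 4 ('g'): window [2,4] length 3 -- new best
  Position 5 ('b'): window [2,5] length 4 -- new best
Longest substring with no repeats: "fhgb" with length 4

4


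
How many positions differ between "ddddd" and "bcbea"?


Comparing "ddddd" and "bcbea" position by position:
  Position 0: 'd' vs 'b' => DIFFER
  Position 1: 'd' vs 'c' => DIFFER
  Position 2: 'd' vs 'b' => DIFFER
  Position 3: 'd' vs 'e' => DIFFER
  Position 4: 'd' vs 'a' => DIFFER
Positions that differ: 5

5


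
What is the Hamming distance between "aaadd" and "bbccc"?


Comparing "aaadd" and "bbccc" position by position:
  Position 0: 'a' vs 'b' => differ
  Position 1: 'a' vs 'b' => differ
  Position 2: 'a' vs 'c' => differ
  Position 3: 'd' vs 'c' => differ
  Position 4: 'd' vs 'c' => differ
Total differences (Hamming distance): 5

5


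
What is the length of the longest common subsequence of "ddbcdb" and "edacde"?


LCS of "ddbcdb" and "edacde"
DP table:
           e    d    a    c    d    e
      0    0    0    0    0    0    0
  d   0    0    1    1    1    1    1
  d   0    0    1    1    1    2    2
  b   0    0    1    1    1    2    2
  c   0    0    1    1    2    2    2
  d   0    0    1    1    2    3    3
  b   0    0    1    1    2    3    3
LCS length = dp[6][6] = 3

3


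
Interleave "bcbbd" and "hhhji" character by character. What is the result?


Interleaving "bcbbd" and "hhhji":
  Position 0: 'b' from first, 'h' from second => "bh"
  Position 1: 'c' from first, 'h' from second => "ch"
  Position 2: 'b' from first, 'h' from second => "bh"
  Position 3: 'b' from first, 'j' from second => "bj"
  Position 4: 'd' from first, 'i' from second => "di"
Result: bhchbhbjdi

bhchbhbjdi


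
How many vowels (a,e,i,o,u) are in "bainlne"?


Input: bainlne
Checking each character:
  'b' at position 0: consonant
  'a' at position 1: vowel (running total: 1)
  'i' at position 2: vowel (running total: 2)
  'n' at position 3: consonant
  'l' at position 4: consonant
  'n' at position 5: consonant
  'e' at position 6: vowel (running total: 3)
Total vowels: 3

3


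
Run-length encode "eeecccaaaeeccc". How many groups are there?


Input: eeecccaaaeeccc
Scanning for consecutive runs:
  Group 1: 'e' x 3 (positions 0-2)
  Group 2: 'c' x 3 (positions 3-5)
  Group 3: 'a' x 3 (positions 6-8)
  Group 4: 'e' x 2 (positions 9-10)
  Group 5: 'c' x 3 (positions 11-13)
Total groups: 5

5


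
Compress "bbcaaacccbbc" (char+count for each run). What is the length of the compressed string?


Input: bbcaaacccbbc
Runs:
  'b' x 2 => "b2"
  'c' x 1 => "c1"
  'a' x 3 => "a3"
  'c' x 3 => "c3"
  'b' x 2 => "b2"
  'c' x 1 => "c1"
Compressed: "b2c1a3c3b2c1"
Compressed length: 12

12


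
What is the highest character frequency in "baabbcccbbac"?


Input: baabbcccbbac
Character counts:
  'a': 3
  'b': 5
  'c': 4
Maximum frequency: 5

5


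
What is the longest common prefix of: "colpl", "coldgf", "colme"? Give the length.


Words: colpl, coldgf, colme
  Position 0: all 'c' => match
  Position 1: all 'o' => match
  Position 2: all 'l' => match
  Position 3: ('p', 'd', 'm') => mismatch, stop
LCP = "col" (length 3)

3


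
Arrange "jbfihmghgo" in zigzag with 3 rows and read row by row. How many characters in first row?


Zigzag "jbfihmghgo" into 3 rows:
Placing characters:
  'j' => row 0
  'b' => row 1
  'f' => row 2
  'i' => row 1
  'h' => row 0
  'm' => row 1
  'g' => row 2
  'h' => row 1
  'g' => row 0
  'o' => row 1
Rows:
  Row 0: "jhg"
  Row 1: "bimho"
  Row 2: "fg"
First row length: 3

3


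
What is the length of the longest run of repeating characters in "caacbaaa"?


Input: "caacbaaa"
Scanning for longest run:
  Position 1 ('a'): new char, reset run to 1
  Position 2 ('a'): continues run of 'a', length=2
  Position 3 ('c'): new char, reset run to 1
  Position 4 ('b'): new char, reset run to 1
  Position 5 ('a'): new char, reset run to 1
  Position 6 ('a'): continues run of 'a', length=2
  Position 7 ('a'): continues run of 'a', length=3
Longest run: 'a' with length 3

3


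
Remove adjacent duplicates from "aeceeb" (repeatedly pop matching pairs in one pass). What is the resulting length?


Input: aeceeb
Stack-based adjacent duplicate removal:
  Read 'a': push. Stack: a
  Read 'e': push. Stack: ae
  Read 'c': push. Stack: aec
  Read 'e': push. Stack: aece
  Read 'e': matches stack top 'e' => pop. Stack: aec
  Read 'b': push. Stack: aecb
Final stack: "aecb" (length 4)

4


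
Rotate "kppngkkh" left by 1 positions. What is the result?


Input: "kppngkkh", rotate left by 1
First 1 characters: "k"
Remaining characters: "ppngkkh"
Concatenate remaining + first: "ppngkkh" + "k" = "ppngkkhk"

ppngkkhk


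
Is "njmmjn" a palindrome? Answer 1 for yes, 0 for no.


Input: njmmjn
Reversed: njmmjn
  Compare pos 0 ('n') with pos 5 ('n'): match
  Compare pos 1 ('j') with pos 4 ('j'): match
  Compare pos 2 ('m') with pos 3 ('m'): match
Result: palindrome

1


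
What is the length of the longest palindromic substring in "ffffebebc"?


Input: "ffffebebc"
Checking substrings for palindromes:
  [0:4] "ffff" (len 4) => palindrome
  [0:3] "fff" (len 3) => palindrome
  [1:4] "fff" (len 3) => palindrome
  [4:7] "ebe" (len 3) => palindrome
  [5:8] "beb" (len 3) => palindrome
  [0:2] "ff" (len 2) => palindrome
Longest palindromic substring: "ffff" with length 4

4


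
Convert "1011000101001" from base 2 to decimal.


Input: "1011000101001" in base 2
Positional expansion:
  Digit '1' (value 1) x 2^12 = 4096
  Digit '0' (value 0) x 2^11 = 0
  Digit '1' (value 1) x 2^10 = 1024
  Digit '1' (value 1) x 2^9 = 512
  Digit '0' (value 0) x 2^8 = 0
  Digit '0' (value 0) x 2^7 = 0
  Digit '0' (value 0) x 2^6 = 0
  Digit '1' (value 1) x 2^5 = 32
  Digit '0' (value 0) x 2^4 = 0
  Digit '1' (value 1) x 2^3 = 8
  Digit '0' (value 0) x 2^2 = 0
  Digit '0' (value 0) x 2^1 = 0
  Digit '1' (value 1) x 2^0 = 1
Sum = 5673

5673


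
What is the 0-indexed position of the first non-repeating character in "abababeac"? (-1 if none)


Input: abababeac
Character frequencies:
  'a': 4
  'b': 3
  'c': 1
  'e': 1
Scanning left to right for freq == 1:
  Position 0 ('a'): freq=4, skip
  Position 1 ('b'): freq=3, skip
  Position 2 ('a'): freq=4, skip
  Position 3 ('b'): freq=3, skip
  Position 4 ('a'): freq=4, skip
  Position 5 ('b'): freq=3, skip
  Position 6 ('e'): unique! => answer = 6

6


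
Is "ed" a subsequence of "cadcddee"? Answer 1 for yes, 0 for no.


Check if "ed" is a subsequence of "cadcddee"
Greedy scan:
  Position 0 ('c'): no match needed
  Position 1 ('a'): no match needed
  Position 2 ('d'): no match needed
  Position 3 ('c'): no match needed
  Position 4 ('d'): no match needed
  Position 5 ('d'): no match needed
  Position 6 ('e'): matches sub[0] = 'e'
  Position 7 ('e'): no match needed
Only matched 1/2 characters => not a subsequence

0


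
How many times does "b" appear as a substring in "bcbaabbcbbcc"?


Searching for "b" in "bcbaabbcbbcc"
Scanning each position:
  Position 0: "b" => MATCH
  Position 1: "c" => no
  Position 2: "b" => MATCH
  Position 3: "a" => no
  Position 4: "a" => no
  Position 5: "b" => MATCH
  Position 6: "b" => MATCH
  Position 7: "c" => no
  Position 8: "b" => MATCH
  Position 9: "b" => MATCH
  Position 10: "c" => no
  Position 11: "c" => no
Total occurrences: 6

6


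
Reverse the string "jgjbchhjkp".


Input: jgjbchhjkp
Reading characters right to left:
  Position 9: 'p'
  Position 8: 'k'
  Position 7: 'j'
  Position 6: 'h'
  Position 5: 'h'
  Position 4: 'c'
  Position 3: 'b'
  Position 2: 'j'
  Position 1: 'g'
  Position 0: 'j'
Reversed: pkjhhcbjgj

pkjhhcbjgj


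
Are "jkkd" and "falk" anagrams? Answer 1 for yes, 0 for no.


Strings: "jkkd", "falk"
Sorted first:  djkk
Sorted second: afkl
Differ at position 0: 'd' vs 'a' => not anagrams

0


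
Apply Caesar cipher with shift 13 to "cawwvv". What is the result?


Caesar cipher: shift "cawwvv" by 13
  'c' (pos 2) + 13 = pos 15 = 'p'
  'a' (pos 0) + 13 = pos 13 = 'n'
  'w' (pos 22) + 13 = pos 9 = 'j'
  'w' (pos 22) + 13 = pos 9 = 'j'
  'v' (pos 21) + 13 = pos 8 = 'i'
  'v' (pos 21) + 13 = pos 8 = 'i'
Result: pnjjii

pnjjii


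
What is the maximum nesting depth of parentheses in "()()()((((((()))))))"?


Input: "()()()((((((()))))))"
Tracking depth:
  Position 0 '(': depth becomes 1
  Position 1 ')': depth becomes 0
  Position 2 '(': depth becomes 1
  Position 3 ')': depth becomes 0
  Position 4 '(': depth becomes 1
  Position 5 ')': depth becomes 0
  Position 6 '(': depth becomes 1
  Position 7 '(': depth becomes 2
  Position 8 '(': depth becomes 3
  Position 9 '(': depth becomes 4
  Position 10 '(': depth becomes 5
  Position 11 '(': depth becomes 6
  Position 12 '(': depth becomes 7
  Position 13 ')': depth becomes 6
  Position 14 ')': depth becomes 5
  Position 15 ')': depth becomes 4
  Position 16 ')': depth becomes 3
  Position 17 ')': depth becomes 2
  Position 18 ')': depth becomes 1
  Position 19 ')': depth becomes 0
Maximum depth reached: 7

7


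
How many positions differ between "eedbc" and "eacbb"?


Comparing "eedbc" and "eacbb" position by position:
  Position 0: 'e' vs 'e' => same
  Position 1: 'e' vs 'a' => DIFFER
  Position 2: 'd' vs 'c' => DIFFER
  Position 3: 'b' vs 'b' => same
  Position 4: 'c' vs 'b' => DIFFER
Positions that differ: 3

3


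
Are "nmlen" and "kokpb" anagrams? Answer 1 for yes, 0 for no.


Strings: "nmlen", "kokpb"
Sorted first:  elmnn
Sorted second: bkkop
Differ at position 0: 'e' vs 'b' => not anagrams

0


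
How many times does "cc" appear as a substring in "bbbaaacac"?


Searching for "cc" in "bbbaaacac"
Scanning each position:
  Position 0: "bb" => no
  Position 1: "bb" => no
  Position 2: "ba" => no
  Position 3: "aa" => no
  Position 4: "aa" => no
  Position 5: "ac" => no
  Position 6: "ca" => no
  Position 7: "ac" => no
Total occurrences: 0

0


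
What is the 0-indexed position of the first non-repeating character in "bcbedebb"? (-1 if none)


Input: bcbedebb
Character frequencies:
  'b': 4
  'c': 1
  'd': 1
  'e': 2
Scanning left to right for freq == 1:
  Position 0 ('b'): freq=4, skip
  Position 1 ('c'): unique! => answer = 1

1


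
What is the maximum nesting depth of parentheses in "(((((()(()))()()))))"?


Input: "(((((()(()))()()))))"
Tracking depth:
  Position 0 '(': depth becomes 1
  Position 1 '(': depth becomes 2
  Position 2 '(': depth becomes 3
  Position 3 '(': depth becomes 4
  Position 4 '(': depth becomes 5
  Position 5 '(': depth becomes 6
  Position 6 ')': depth becomes 5
  Position 7 '(': depth becomes 6
  Position 8 '(': depth becomes 7
  Position 9 ')': depth becomes 6
  Position 10 ')': depth becomes 5
  Position 11 ')': depth becomes 4
  Position 12 '(': depth becomes 5
  Position 13 ')': depth becomes 4
  Position 14 '(': depth becomes 5
  Position 15 ')': depth becomes 4
  Position 16 ')': depth becomes 3
  Position 17 ')': depth becomes 2
  Position 18 ')': depth becomes 1
  Position 19 ')': depth becomes 0
Maximum depth reached: 7

7


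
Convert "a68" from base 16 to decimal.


Input: "a68" in base 16
Positional expansion:
  Digit 'a' (value 10) x 16^2 = 2560
  Digit '6' (value 6) x 16^1 = 96
  Digit '8' (value 8) x 16^0 = 8
Sum = 2664

2664


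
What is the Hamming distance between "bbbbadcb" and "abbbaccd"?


Comparing "bbbbadcb" and "abbbaccd" position by position:
  Position 0: 'b' vs 'a' => differ
  Position 1: 'b' vs 'b' => same
  Position 2: 'b' vs 'b' => same
  Position 3: 'b' vs 'b' => same
  Position 4: 'a' vs 'a' => same
  Position 5: 'd' vs 'c' => differ
  Position 6: 'c' vs 'c' => same
  Position 7: 'b' vs 'd' => differ
Total differences (Hamming distance): 3

3


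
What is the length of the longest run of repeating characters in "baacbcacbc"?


Input: "baacbcacbc"
Scanning for longest run:
  Position 1 ('a'): new char, reset run to 1
  Position 2 ('a'): continues run of 'a', length=2
  Position 3 ('c'): new char, reset run to 1
  Position 4 ('b'): new char, reset run to 1
  Position 5 ('c'): new char, reset run to 1
  Position 6 ('a'): new char, reset run to 1
  Position 7 ('c'): new char, reset run to 1
  Position 8 ('b'): new char, reset run to 1
  Position 9 ('c'): new char, reset run to 1
Longest run: 'a' with length 2

2


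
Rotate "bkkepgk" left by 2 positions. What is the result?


Input: "bkkepgk", rotate left by 2
First 2 characters: "bk"
Remaining characters: "kepgk"
Concatenate remaining + first: "kepgk" + "bk" = "kepgkbk"

kepgkbk


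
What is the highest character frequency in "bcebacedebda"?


Input: bcebacedebda
Character counts:
  'a': 2
  'b': 3
  'c': 2
  'd': 2
  'e': 3
Maximum frequency: 3

3


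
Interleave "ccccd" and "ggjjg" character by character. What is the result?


Interleaving "ccccd" and "ggjjg":
  Position 0: 'c' from first, 'g' from second => "cg"
  Position 1: 'c' from first, 'g' from second => "cg"
  Position 2: 'c' from first, 'j' from second => "cj"
  Position 3: 'c' from first, 'j' from second => "cj"
  Position 4: 'd' from first, 'g' from second => "dg"
Result: cgcgcjcjdg

cgcgcjcjdg


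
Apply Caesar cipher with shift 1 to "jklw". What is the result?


Caesar cipher: shift "jklw" by 1
  'j' (pos 9) + 1 = pos 10 = 'k'
  'k' (pos 10) + 1 = pos 11 = 'l'
  'l' (pos 11) + 1 = pos 12 = 'm'
  'w' (pos 22) + 1 = pos 23 = 'x'
Result: klmx

klmx


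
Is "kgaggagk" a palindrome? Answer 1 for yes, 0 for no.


Input: kgaggagk
Reversed: kgaggagk
  Compare pos 0 ('k') with pos 7 ('k'): match
  Compare pos 1 ('g') with pos 6 ('g'): match
  Compare pos 2 ('a') with pos 5 ('a'): match
  Compare pos 3 ('g') with pos 4 ('g'): match
Result: palindrome

1


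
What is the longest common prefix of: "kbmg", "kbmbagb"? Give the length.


Words: kbmg, kbmbagb
  Position 0: all 'k' => match
  Position 1: all 'b' => match
  Position 2: all 'm' => match
  Position 3: ('g', 'b') => mismatch, stop
LCP = "kbm" (length 3)

3


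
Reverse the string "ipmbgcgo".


Input: ipmbgcgo
Reading characters right to left:
  Position 7: 'o'
  Position 6: 'g'
  Position 5: 'c'
  Position 4: 'g'
  Position 3: 'b'
  Position 2: 'm'
  Position 1: 'p'
  Position 0: 'i'
Reversed: ogcgbmpi

ogcgbmpi


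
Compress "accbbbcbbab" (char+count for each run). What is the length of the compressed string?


Input: accbbbcbbab
Runs:
  'a' x 1 => "a1"
  'c' x 2 => "c2"
  'b' x 3 => "b3"
  'c' x 1 => "c1"
  'b' x 2 => "b2"
  'a' x 1 => "a1"
  'b' x 1 => "b1"
Compressed: "a1c2b3c1b2a1b1"
Compressed length: 14

14


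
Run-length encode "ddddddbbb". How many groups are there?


Input: ddddddbbb
Scanning for consecutive runs:
  Group 1: 'd' x 6 (positions 0-5)
  Group 2: 'b' x 3 (positions 6-8)
Total groups: 2

2


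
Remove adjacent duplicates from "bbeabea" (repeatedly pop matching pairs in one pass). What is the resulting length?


Input: bbeabea
Stack-based adjacent duplicate removal:
  Read 'b': push. Stack: b
  Read 'b': matches stack top 'b' => pop. Stack: (empty)
  Read 'e': push. Stack: e
  Read 'a': push. Stack: ea
  Read 'b': push. Stack: eab
  Read 'e': push. Stack: eabe
  Read 'a': push. Stack: eabea
Final stack: "eabea" (length 5)

5


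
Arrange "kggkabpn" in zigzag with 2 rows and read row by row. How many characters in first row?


Zigzag "kggkabpn" into 2 rows:
Placing characters:
  'k' => row 0
  'g' => row 1
  'g' => row 0
  'k' => row 1
  'a' => row 0
  'b' => row 1
  'p' => row 0
  'n' => row 1
Rows:
  Row 0: "kgap"
  Row 1: "gkbn"
First row length: 4

4


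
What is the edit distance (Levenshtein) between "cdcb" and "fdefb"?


Computing edit distance: "cdcb" -> "fdefb"
DP table:
           f    d    e    f    b
      0    1    2    3    4    5
  c   1    1    2    3    4    5
  d   2    2    1    2    3    4
  c   3    3    2    2    3    4
  b   4    4    3    3    3    3
Edit distance = dp[4][5] = 3

3


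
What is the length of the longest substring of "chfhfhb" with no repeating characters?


Input: "chfhfhb"
Sliding window (track last position of each char):
  Position 0 ('c'): window [0,0] length 1 -- new best
  Position 1 ('h'): window [0,1] length 2 -- new best
  Position 2 ('f'): window [0,2] length 3 -- new best
  Position 3 ('h'): repeat (last at 1), move window start to 2
  Position 3 ('h'): window [2,3] length 2
  Position 4 ('f'): repeat (last at 2), move window start to 3
  Position 4 ('f'): window [3,4] length 2
  Position 5 ('h'): repeat (last at 3), move window start to 4
  Position 5 ('h'): window [4,5] length 2
  Position 6 ('b'): window [4,6] length 3
Longest substring with no repeats: "chf" with length 3

3


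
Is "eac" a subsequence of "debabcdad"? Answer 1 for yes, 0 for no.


Check if "eac" is a subsequence of "debabcdad"
Greedy scan:
  Position 0 ('d'): no match needed
  Position 1 ('e'): matches sub[0] = 'e'
  Position 2 ('b'): no match needed
  Position 3 ('a'): matches sub[1] = 'a'
  Position 4 ('b'): no match needed
  Position 5 ('c'): matches sub[2] = 'c'
  Position 6 ('d'): no match needed
  Position 7 ('a'): no match needed
  Position 8 ('d'): no match needed
All 3 characters matched => is a subsequence

1


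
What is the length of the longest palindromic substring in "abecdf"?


Input: "abecdf"
Checking substrings for palindromes:
  No multi-char palindromic substrings found
Longest palindromic substring: "a" with length 1

1


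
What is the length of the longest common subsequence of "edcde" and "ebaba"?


LCS of "edcde" and "ebaba"
DP table:
           e    b    a    b    a
      0    0    0    0    0    0
  e   0    1    1    1    1    1
  d   0    1    1    1    1    1
  c   0    1    1    1    1    1
  d   0    1    1    1    1    1
  e   0    1    1    1    1    1
LCS length = dp[5][5] = 1

1


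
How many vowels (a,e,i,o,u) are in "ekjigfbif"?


Input: ekjigfbif
Checking each character:
  'e' at position 0: vowel (running total: 1)
  'k' at position 1: consonant
  'j' at position 2: consonant
  'i' at position 3: vowel (running total: 2)
  'g' at position 4: consonant
  'f' at position 5: consonant
  'b' at position 6: consonant
  'i' at position 7: vowel (running total: 3)
  'f' at position 8: consonant
Total vowels: 3

3


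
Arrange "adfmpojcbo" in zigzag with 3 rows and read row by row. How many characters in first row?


Zigzag "adfmpojcbo" into 3 rows:
Placing characters:
  'a' => row 0
  'd' => row 1
  'f' => row 2
  'm' => row 1
  'p' => row 0
  'o' => row 1
  'j' => row 2
  'c' => row 1
  'b' => row 0
  'o' => row 1
Rows:
  Row 0: "apb"
  Row 1: "dmoco"
  Row 2: "fj"
First row length: 3

3


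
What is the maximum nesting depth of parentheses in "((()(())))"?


Input: "((()(())))"
Tracking depth:
  Position 0 '(': depth becomes 1
  Position 1 '(': depth becomes 2
  Position 2 '(': depth becomes 3
  Position 3 ')': depth becomes 2
  Position 4 '(': depth becomes 3
  Position 5 '(': depth becomes 4
  Position 6 ')': depth becomes 3
  Position 7 ')': depth becomes 2
  Position 8 ')': depth becomes 1
  Position 9 ')': depth becomes 0
Maximum depth reached: 4

4


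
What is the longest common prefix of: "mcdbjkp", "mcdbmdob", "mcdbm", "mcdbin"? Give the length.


Words: mcdbjkp, mcdbmdob, mcdbm, mcdbin
  Position 0: all 'm' => match
  Position 1: all 'c' => match
  Position 2: all 'd' => match
  Position 3: all 'b' => match
  Position 4: ('j', 'm', 'm', 'i') => mismatch, stop
LCP = "mcdb" (length 4)

4


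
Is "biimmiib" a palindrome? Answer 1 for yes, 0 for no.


Input: biimmiib
Reversed: biimmiib
  Compare pos 0 ('b') with pos 7 ('b'): match
  Compare pos 1 ('i') with pos 6 ('i'): match
  Compare pos 2 ('i') with pos 5 ('i'): match
  Compare pos 3 ('m') with pos 4 ('m'): match
Result: palindrome

1


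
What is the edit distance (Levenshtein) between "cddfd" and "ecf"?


Computing edit distance: "cddfd" -> "ecf"
DP table:
           e    c    f
      0    1    2    3
  c   1    1    1    2
  d   2    2    2    2
  d   3    3    3    3
  f   4    4    4    3
  d   5    5    5    4
Edit distance = dp[5][3] = 4

4


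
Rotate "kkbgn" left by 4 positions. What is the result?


Input: "kkbgn", rotate left by 4
First 4 characters: "kkbg"
Remaining characters: "n"
Concatenate remaining + first: "n" + "kkbg" = "nkkbg"

nkkbg


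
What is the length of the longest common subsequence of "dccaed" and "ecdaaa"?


LCS of "dccaed" and "ecdaaa"
DP table:
           e    c    d    a    a    a
      0    0    0    0    0    0    0
  d   0    0    0    1    1    1    1
  c   0    0    1    1    1    1    1
  c   0    0    1    1    1    1    1
  a   0    0    1    1    2    2    2
  e   0    1    1    1    2    2    2
  d   0    1    1    2    2    2    2
LCS length = dp[6][6] = 2

2


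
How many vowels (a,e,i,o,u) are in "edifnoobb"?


Input: edifnoobb
Checking each character:
  'e' at position 0: vowel (running total: 1)
  'd' at position 1: consonant
  'i' at position 2: vowel (running total: 2)
  'f' at position 3: consonant
  'n' at position 4: consonant
  'o' at position 5: vowel (running total: 3)
  'o' at position 6: vowel (running total: 4)
  'b' at position 7: consonant
  'b' at position 8: consonant
Total vowels: 4

4


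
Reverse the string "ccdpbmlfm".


Input: ccdpbmlfm
Reading characters right to left:
  Position 8: 'm'
  Position 7: 'f'
  Position 6: 'l'
  Position 5: 'm'
  Position 4: 'b'
  Position 3: 'p'
  Position 2: 'd'
  Position 1: 'c'
  Position 0: 'c'
Reversed: mflmbpdcc

mflmbpdcc
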